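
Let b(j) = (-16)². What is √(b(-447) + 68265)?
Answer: √68521 ≈ 261.77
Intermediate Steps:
b(j) = 256
√(b(-447) + 68265) = √(256 + 68265) = √68521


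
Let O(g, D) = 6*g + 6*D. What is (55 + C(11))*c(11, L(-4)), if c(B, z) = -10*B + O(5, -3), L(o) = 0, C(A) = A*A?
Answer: -17248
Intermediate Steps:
O(g, D) = 6*D + 6*g
C(A) = A**2
c(B, z) = 12 - 10*B (c(B, z) = -10*B + (6*(-3) + 6*5) = -10*B + (-18 + 30) = -10*B + 12 = 12 - 10*B)
(55 + C(11))*c(11, L(-4)) = (55 + 11**2)*(12 - 10*11) = (55 + 121)*(12 - 110) = 176*(-98) = -17248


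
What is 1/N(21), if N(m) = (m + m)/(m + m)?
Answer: 1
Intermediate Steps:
N(m) = 1 (N(m) = (2*m)/((2*m)) = (2*m)*(1/(2*m)) = 1)
1/N(21) = 1/1 = 1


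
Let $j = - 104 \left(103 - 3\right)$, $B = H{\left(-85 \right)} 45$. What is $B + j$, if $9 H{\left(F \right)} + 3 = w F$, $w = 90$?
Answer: $-48665$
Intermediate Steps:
$H{\left(F \right)} = - \frac{1}{3} + 10 F$ ($H{\left(F \right)} = - \frac{1}{3} + \frac{90 F}{9} = - \frac{1}{3} + 10 F$)
$B = -38265$ ($B = \left(- \frac{1}{3} + 10 \left(-85\right)\right) 45 = \left(- \frac{1}{3} - 850\right) 45 = \left(- \frac{2551}{3}\right) 45 = -38265$)
$j = -10400$ ($j = - 104 \left(103 + \left(6 - 9\right)\right) = - 104 \left(103 - 3\right) = \left(-104\right) 100 = -10400$)
$B + j = -38265 - 10400 = -48665$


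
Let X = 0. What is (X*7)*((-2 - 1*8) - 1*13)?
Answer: 0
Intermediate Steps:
(X*7)*((-2 - 1*8) - 1*13) = (0*7)*((-2 - 1*8) - 1*13) = 0*((-2 - 8) - 13) = 0*(-10 - 13) = 0*(-23) = 0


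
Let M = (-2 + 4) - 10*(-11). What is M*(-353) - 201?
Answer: -39737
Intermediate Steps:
M = 112 (M = 2 + 110 = 112)
M*(-353) - 201 = 112*(-353) - 201 = -39536 - 201 = -39737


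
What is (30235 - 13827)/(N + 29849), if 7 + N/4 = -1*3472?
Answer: 16408/15933 ≈ 1.0298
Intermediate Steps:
N = -13916 (N = -28 + 4*(-1*3472) = -28 + 4*(-3472) = -28 - 13888 = -13916)
(30235 - 13827)/(N + 29849) = (30235 - 13827)/(-13916 + 29849) = 16408/15933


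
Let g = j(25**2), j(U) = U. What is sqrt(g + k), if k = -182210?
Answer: I*sqrt(181585) ≈ 426.13*I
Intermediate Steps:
g = 625 (g = 25**2 = 625)
sqrt(g + k) = sqrt(625 - 182210) = sqrt(-181585) = I*sqrt(181585)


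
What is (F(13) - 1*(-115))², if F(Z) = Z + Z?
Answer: 19881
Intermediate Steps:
F(Z) = 2*Z
(F(13) - 1*(-115))² = (2*13 - 1*(-115))² = (26 + 115)² = 141² = 19881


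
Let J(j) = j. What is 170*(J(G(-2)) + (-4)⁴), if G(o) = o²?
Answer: 44200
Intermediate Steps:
170*(J(G(-2)) + (-4)⁴) = 170*((-2)² + (-4)⁴) = 170*(4 + 256) = 170*260 = 44200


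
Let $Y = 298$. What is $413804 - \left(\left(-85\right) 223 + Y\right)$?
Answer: $432461$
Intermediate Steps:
$413804 - \left(\left(-85\right) 223 + Y\right) = 413804 - \left(\left(-85\right) 223 + 298\right) = 413804 - \left(-18955 + 298\right) = 413804 - -18657 = 413804 + 18657 = 432461$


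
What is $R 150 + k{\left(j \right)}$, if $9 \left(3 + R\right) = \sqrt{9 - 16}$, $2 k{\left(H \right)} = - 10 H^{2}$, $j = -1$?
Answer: $-455 + \frac{50 i \sqrt{7}}{3} \approx -455.0 + 44.096 i$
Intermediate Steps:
$k{\left(H \right)} = - 5 H^{2}$ ($k{\left(H \right)} = \frac{\left(-10\right) H^{2}}{2} = - 5 H^{2}$)
$R = -3 + \frac{i \sqrt{7}}{9}$ ($R = -3 + \frac{\sqrt{9 - 16}}{9} = -3 + \frac{\sqrt{-7}}{9} = -3 + \frac{i \sqrt{7}}{9} \approx -3.0 + 0.29397 i$)
$R 150 + k{\left(j \right)} = \left(-3 + \frac{i \sqrt{7}}{9}\right) 150 - 5 \left(-1\right)^{2} = \left(-450 + \frac{50 i \sqrt{7}}{3}\right) - 5 = -455 + \frac{50 i \sqrt{7}}{3}$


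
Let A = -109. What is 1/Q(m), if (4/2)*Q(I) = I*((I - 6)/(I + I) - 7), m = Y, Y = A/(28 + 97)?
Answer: 500/667 ≈ 0.74963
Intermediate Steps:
Y = -109/125 (Y = -109/(28 + 97) = -109/125 ≈ -0.87200)
m = -109/125 ≈ -0.87200
Q(I) = I*(-7 + (-6 + I)/(2*I))/2 (Q(I) = (I*((I - 6)/(I + I) - 7))/2 = (I*((-6 + I)/((2*I)) - 7))/2 = (I*((-6 + I)*(1/(2*I)) - 7))/2 = (I*((-6 + I)/(2*I) - 7))/2 = (I*(-7 + (-6 + I)/(2*I)))/2 = I*(-7 + (-6 + I)/(2*I))/2)
1/Q(m) = 1/(-3/2 - 13/4*(-109/125)) = 1/(-3/2 + 1417/500) = 1/(667/500) = 500/667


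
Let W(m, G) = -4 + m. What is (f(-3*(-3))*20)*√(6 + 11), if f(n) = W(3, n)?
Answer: -20*√17 ≈ -82.462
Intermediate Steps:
f(n) = -1 (f(n) = -4 + 3 = -1)
(f(-3*(-3))*20)*√(6 + 11) = (-1*20)*√(6 + 11) = -20*√17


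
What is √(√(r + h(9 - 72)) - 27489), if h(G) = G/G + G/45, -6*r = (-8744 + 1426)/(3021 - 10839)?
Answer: √(-42003964440900 + 39090*I*√849595090)/39090 ≈ 0.0022487 + 165.8*I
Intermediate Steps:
r = -3659/23454 (r = -(-8744 + 1426)/(6*(3021 - 10839)) = -(-3659)/(3*(-7818)) = -(-3659)*(-1)/(3*7818) = -⅙*3659/3909 = -3659/23454 ≈ -0.15601)
h(G) = 1 + G/45 (h(G) = 1 + G*(1/45) = 1 + G/45)
√(√(r + h(9 - 72)) - 27489) = √(√(-3659/23454 + (1 + (9 - 72)/45)) - 27489) = √(√(-3659/23454 + (1 + (1/45)*(-63))) - 27489) = √(√(-3659/23454 + (1 - 7/5)) - 27489) = √(√(-3659/23454 - ⅖) - 27489) = √(√(-65203/117270) - 27489) = √(I*√849595090/39090 - 27489) = √(-27489 + I*√849595090/39090)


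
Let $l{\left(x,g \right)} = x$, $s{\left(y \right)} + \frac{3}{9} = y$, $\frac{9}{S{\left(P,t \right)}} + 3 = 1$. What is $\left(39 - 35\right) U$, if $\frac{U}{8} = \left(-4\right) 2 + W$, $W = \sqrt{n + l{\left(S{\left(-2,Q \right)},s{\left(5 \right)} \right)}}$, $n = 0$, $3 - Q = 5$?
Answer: $-256 + 48 i \sqrt{2} \approx -256.0 + 67.882 i$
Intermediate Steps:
$Q = -2$ ($Q = 3 - 5 = -2$)
$S{\left(P,t \right)} = - \frac{9}{2}$ ($S{\left(P,t \right)} = \frac{9}{-3 + 1} = \frac{9}{-2} = 9 \left(- \frac{1}{2}\right) = - \frac{9}{2}$)
$s{\left(y \right)} = - \frac{1}{3} + y$
$W = \frac{3 i \sqrt{2}}{2}$ ($W = \sqrt{0 - \frac{9}{2}} = \sqrt{- \frac{9}{2}} = \frac{3 i \sqrt{2}}{2} \approx 2.1213 i$)
$U = -64 + 12 i \sqrt{2}$ ($U = 8 \left(\left(-4\right) 2 + \frac{3 i \sqrt{2}}{2}\right) = 8 \left(-8 + \frac{3 i \sqrt{2}}{2}\right) = -64 + 12 i \sqrt{2} \approx -64.0 + 16.971 i$)
$\left(39 - 35\right) U = \left(39 - 35\right) \left(-64 + 12 i \sqrt{2}\right) = 4 \left(-64 + 12 i \sqrt{2}\right) = -256 + 48 i \sqrt{2}$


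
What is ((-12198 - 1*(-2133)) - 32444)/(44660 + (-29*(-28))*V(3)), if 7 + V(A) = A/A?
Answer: -42509/39788 ≈ -1.0684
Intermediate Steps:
V(A) = -6 (V(A) = -7 + A/A = -7 + 1 = -6)
((-12198 - 1*(-2133)) - 32444)/(44660 + (-29*(-28))*V(3)) = ((-12198 - 1*(-2133)) - 32444)/(44660 - 29*(-28)*(-6)) = ((-12198 + 2133) - 32444)/(44660 + 812*(-6)) = (-10065 - 32444)/(44660 - 4872) = -42509/39788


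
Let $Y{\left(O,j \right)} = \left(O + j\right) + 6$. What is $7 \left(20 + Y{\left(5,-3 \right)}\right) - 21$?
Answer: $175$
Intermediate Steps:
$Y{\left(O,j \right)} = 6 + O + j$
$7 \left(20 + Y{\left(5,-3 \right)}\right) - 21 = 7 \left(20 + \left(6 + 5 - 3\right)\right) - 21 = 7 \left(20 + 8\right) - 21 = 7 \cdot 28 - 21 = 196 - 21 = 175$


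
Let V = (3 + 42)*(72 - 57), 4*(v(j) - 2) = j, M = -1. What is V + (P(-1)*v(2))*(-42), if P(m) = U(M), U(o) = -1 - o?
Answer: 675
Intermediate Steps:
v(j) = 2 + j/4
P(m) = 0 (P(m) = -1 - 1*(-1) = -1 + 1 = 0)
V = 675 (V = 45*15 = 675)
V + (P(-1)*v(2))*(-42) = 675 + (0*(2 + (1/4)*2))*(-42) = 675 + (0*(2 + 1/2))*(-42) = 675 + (0*(5/2))*(-42) = 675 + 0*(-42) = 675 + 0 = 675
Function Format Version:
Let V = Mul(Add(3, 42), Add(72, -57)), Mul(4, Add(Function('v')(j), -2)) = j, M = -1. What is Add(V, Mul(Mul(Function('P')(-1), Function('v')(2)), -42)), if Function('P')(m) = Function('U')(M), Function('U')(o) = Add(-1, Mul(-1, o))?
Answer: 675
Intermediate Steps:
Function('v')(j) = Add(2, Mul(Rational(1, 4), j))
Function('P')(m) = 0 (Function('P')(m) = Add(-1, Mul(-1, -1)) = Add(-1, 1) = 0)
V = 675 (V = Mul(45, 15) = 675)
Add(V, Mul(Mul(Function('P')(-1), Function('v')(2)), -42)) = Add(675, Mul(Mul(0, Add(2, Mul(Rational(1, 4), 2))), -42)) = Add(675, Mul(Mul(0, Add(2, Rational(1, 2))), -42)) = Add(675, Mul(Mul(0, Rational(5, 2)), -42)) = Add(675, Mul(0, -42)) = Add(675, 0) = 675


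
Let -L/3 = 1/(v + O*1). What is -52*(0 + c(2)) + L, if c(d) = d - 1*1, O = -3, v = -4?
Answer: -361/7 ≈ -51.571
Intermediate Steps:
c(d) = -1 + d (c(d) = d - 1 = -1 + d)
L = 3/7 (L = -3/(-4 - 3*1) = -3/(-4 - 3) = -3/(-7) = -3*(-⅐) = 3/7 ≈ 0.42857)
-52*(0 + c(2)) + L = -52*(0 + (-1 + 2)) + 3/7 = -52*(0 + 1) + 3/7 = -52 + 3/7 = -361/7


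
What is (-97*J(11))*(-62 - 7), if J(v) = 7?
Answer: 46851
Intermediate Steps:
(-97*J(11))*(-62 - 7) = (-97*7)*(-62 - 7) = -679*(-69) = 46851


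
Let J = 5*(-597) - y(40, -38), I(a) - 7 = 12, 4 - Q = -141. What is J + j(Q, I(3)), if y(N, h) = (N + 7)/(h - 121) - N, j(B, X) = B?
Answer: -445153/159 ≈ -2799.7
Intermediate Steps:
Q = 145 (Q = 4 - 1*(-141) = 4 + 141 = 145)
I(a) = 19 (I(a) = 7 + 12 = 19)
y(N, h) = -N + (7 + N)/(-121 + h) (y(N, h) = (7 + N)/(-121 + h) - N = -N + (7 + N)/(-121 + h))
J = -468208/159 (J = 5*(-597) - (7 + 122*40 - 1*40*(-38))/(-121 - 38) = -2985 - (7 + 4880 + 1520)/(-159) = -2985 - (-1)*6407/159 = -2985 - 1*(-6407/159) = -2985 + 6407/159 = -468208/159 ≈ -2944.7)
J + j(Q, I(3)) = -468208/159 + 145 = -445153/159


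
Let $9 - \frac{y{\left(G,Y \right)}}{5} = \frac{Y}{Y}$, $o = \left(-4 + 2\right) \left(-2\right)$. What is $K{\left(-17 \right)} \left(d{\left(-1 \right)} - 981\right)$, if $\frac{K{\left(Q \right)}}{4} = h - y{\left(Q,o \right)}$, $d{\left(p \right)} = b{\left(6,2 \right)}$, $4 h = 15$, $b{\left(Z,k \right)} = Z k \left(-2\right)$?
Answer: $145725$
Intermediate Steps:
$o = 4$ ($o = \left(-2\right) \left(-2\right) = 4$)
$b{\left(Z,k \right)} = - 2 Z k$
$h = \frac{15}{4}$ ($h = \frac{1}{4} \cdot 15 = \frac{15}{4} \approx 3.75$)
$y{\left(G,Y \right)} = 40$ ($y{\left(G,Y \right)} = 45 - 5 \frac{Y}{Y} = 45 - 5 = 40$)
$d{\left(p \right)} = -24$ ($d{\left(p \right)} = \left(-2\right) 6 \cdot 2 = -24$)
$K{\left(Q \right)} = -145$ ($K{\left(Q \right)} = 4 \left(\frac{15}{4} - 40\right) = 4 \left(- \frac{145}{4}\right) = -145$)
$K{\left(-17 \right)} \left(d{\left(-1 \right)} - 981\right) = - 145 \left(-24 - 981\right) = \left(-145\right) \left(-1005\right) = 145725$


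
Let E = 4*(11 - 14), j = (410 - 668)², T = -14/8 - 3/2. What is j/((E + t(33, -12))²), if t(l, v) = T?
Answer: 1065024/3721 ≈ 286.22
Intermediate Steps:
T = -13/4 (T = -14*⅛ - 3*½ = -7/4 - 3/2 = -13/4 ≈ -3.2500)
j = 66564 (j = (-258)² = 66564)
t(l, v) = -13/4
E = -12 (E = 4*(-3) = -12)
j/((E + t(33, -12))²) = 66564/((-12 - 13/4)²) = 66564/((-61/4)²) = 66564/(3721/16) = 66564*(16/3721) = 1065024/3721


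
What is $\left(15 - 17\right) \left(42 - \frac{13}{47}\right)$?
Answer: $- \frac{3922}{47} \approx -83.447$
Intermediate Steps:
$\left(15 - 17\right) \left(42 - \frac{13}{47}\right) = - 2 \left(42 - \frac{13}{47}\right) = \left(-2\right) \frac{1961}{47} = - \frac{3922}{47}$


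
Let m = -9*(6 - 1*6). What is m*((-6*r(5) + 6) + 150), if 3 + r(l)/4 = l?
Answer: 0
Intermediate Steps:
r(l) = -12 + 4*l
m = 0 (m = -9*(6 - 6) = -9*0 = 0)
m*((-6*r(5) + 6) + 150) = 0*((-6*(-12 + 4*5) + 6) + 150) = 0*((-6*(-12 + 20) + 6) + 150) = 0*((-6*8 + 6) + 150) = 0*((-48 + 6) + 150) = 0*(-42 + 150) = 0*108 = 0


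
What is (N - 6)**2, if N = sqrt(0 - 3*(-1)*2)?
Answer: (6 - sqrt(6))**2 ≈ 12.606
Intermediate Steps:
N = sqrt(6) (N = sqrt(0 + 3*2) = sqrt(0 + 6) = sqrt(6) ≈ 2.4495)
(N - 6)**2 = (sqrt(6) - 6)**2 = (-6 + sqrt(6))**2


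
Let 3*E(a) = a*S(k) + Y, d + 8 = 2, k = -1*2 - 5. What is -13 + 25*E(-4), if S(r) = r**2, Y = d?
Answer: -5089/3 ≈ -1696.3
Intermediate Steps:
k = -7 (k = -2 - 5 = -7)
d = -6 (d = -8 + 2 = -6)
Y = -6
E(a) = -2 + 49*a/3 (E(a) = (a*(-7)**2 - 6)/3 = (a*49 - 6)/3 = (49*a - 6)/3 = (-6 + 49*a)/3 = -2 + 49*a/3)
-13 + 25*E(-4) = -13 + 25*(-2 + (49/3)*(-4)) = -13 + 25*(-2 - 196/3) = -13 + 25*(-202/3) = -13 - 5050/3 = -5089/3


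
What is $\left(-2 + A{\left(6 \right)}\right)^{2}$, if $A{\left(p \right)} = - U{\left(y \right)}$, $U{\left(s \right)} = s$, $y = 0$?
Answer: $4$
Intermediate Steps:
$A{\left(p \right)} = 0$ ($A{\left(p \right)} = \left(-1\right) 0 = 0$)
$\left(-2 + A{\left(6 \right)}\right)^{2} = \left(-2 + 0\right)^{2} = \left(-2\right)^{2} = 4$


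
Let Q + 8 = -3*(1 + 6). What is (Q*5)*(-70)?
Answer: 10150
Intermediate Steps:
Q = -29 (Q = -8 - 3*(1 + 6) = -8 - 3*7 = -8 - 21 = -29)
(Q*5)*(-70) = -29*5*(-70) = -145*(-70) = 10150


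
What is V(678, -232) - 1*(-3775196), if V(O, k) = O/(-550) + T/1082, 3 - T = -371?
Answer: 561654652926/148775 ≈ 3.7752e+6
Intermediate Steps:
T = 374 (T = 3 - 1*(-371) = 3 + 371 = 374)
V(O, k) = 187/541 - O/550 (V(O, k) = O/(-550) + 374/1082 = O*(-1/550) + 374*(1/1082) = -O/550 + 187/541 = 187/541 - O/550)
V(678, -232) - 1*(-3775196) = (187/541 - 1/550*678) - 1*(-3775196) = (187/541 - 339/275) + 3775196 = -131974/148775 + 3775196 = 561654652926/148775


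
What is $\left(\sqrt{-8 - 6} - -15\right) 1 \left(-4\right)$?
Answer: $-60 - 4 i \sqrt{14} \approx -60.0 - 14.967 i$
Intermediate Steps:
$\left(\sqrt{-8 - 6} - -15\right) 1 \left(-4\right) = \left(\sqrt{-14} + 15\right) 1 \left(-4\right) = \left(i \sqrt{14} + 15\right) 1 \left(-4\right) = \left(15 + i \sqrt{14}\right) 1 \left(-4\right) = \left(15 + i \sqrt{14}\right) \left(-4\right) = -60 - 4 i \sqrt{14}$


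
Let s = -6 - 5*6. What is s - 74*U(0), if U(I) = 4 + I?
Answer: -332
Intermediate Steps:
s = -36 (s = -6 - 30 = -36)
s - 74*U(0) = -36 - 74*(4 + 0) = -36 - 74*4 = -36 - 296 = -332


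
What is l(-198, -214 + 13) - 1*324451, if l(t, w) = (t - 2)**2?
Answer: -284451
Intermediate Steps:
l(t, w) = (-2 + t)**2
l(-198, -214 + 13) - 1*324451 = (-2 - 198)**2 - 1*324451 = (-200)**2 - 324451 = 40000 - 324451 = -284451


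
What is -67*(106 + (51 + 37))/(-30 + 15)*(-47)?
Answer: -610906/15 ≈ -40727.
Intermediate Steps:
-67*(106 + (51 + 37))/(-30 + 15)*(-47) = -67*(106 + 88)/(-15)*(-47) = -12998*(-1)/15*(-47) = -67*(-194/15)*(-47) = (12998/15)*(-47) = -610906/15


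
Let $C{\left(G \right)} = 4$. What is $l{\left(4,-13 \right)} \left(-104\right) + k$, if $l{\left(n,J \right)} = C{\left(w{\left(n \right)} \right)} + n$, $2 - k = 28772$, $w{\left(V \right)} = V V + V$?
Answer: $-29602$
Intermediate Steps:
$w{\left(V \right)} = V + V^{2}$ ($w{\left(V \right)} = V^{2} + V = V + V^{2}$)
$k = -28770$ ($k = 2 - 28772 = -28770$)
$l{\left(n,J \right)} = 4 + n$
$l{\left(4,-13 \right)} \left(-104\right) + k = \left(4 + 4\right) \left(-104\right) - 28770 = 8 \left(-104\right) - 28770 = -832 - 28770 = -29602$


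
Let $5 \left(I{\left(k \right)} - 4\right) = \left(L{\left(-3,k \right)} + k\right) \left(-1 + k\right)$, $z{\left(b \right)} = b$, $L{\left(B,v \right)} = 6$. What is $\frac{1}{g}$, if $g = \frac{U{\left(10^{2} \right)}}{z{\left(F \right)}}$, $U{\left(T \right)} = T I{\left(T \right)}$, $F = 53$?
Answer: $\frac{53}{210280} \approx 0.00025204$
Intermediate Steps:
$I{\left(k \right)} = 4 + \frac{\left(-1 + k\right) \left(6 + k\right)}{5}$ ($I{\left(k \right)} = 4 + \frac{\left(6 + k\right) \left(-1 + k\right)}{5} = 4 + \frac{\left(-1 + k\right) \left(6 + k\right)}{5}$)
$U{\left(T \right)} = T \left(\frac{14}{5} + T + \frac{T^{2}}{5}\right)$
$g = \frac{210280}{53}$ ($g = \frac{\frac{1}{5} \cdot 10^{2} \left(14 + \left(10^{2}\right)^{2} + 5 \cdot 10^{2}\right)}{53} = \frac{1}{5} \cdot 100 \left(14 + 100^{2} + 5 \cdot 100\right) \frac{1}{53} = \frac{1}{5} \cdot 100 \left(14 + 10000 + 500\right) \frac{1}{53} = \frac{1}{5} \cdot 100 \cdot 10514 \cdot \frac{1}{53} = 210280 \cdot \frac{1}{53} = \frac{210280}{53} \approx 3967.5$)
$\frac{1}{g} = \frac{1}{\frac{210280}{53}} = \frac{53}{210280}$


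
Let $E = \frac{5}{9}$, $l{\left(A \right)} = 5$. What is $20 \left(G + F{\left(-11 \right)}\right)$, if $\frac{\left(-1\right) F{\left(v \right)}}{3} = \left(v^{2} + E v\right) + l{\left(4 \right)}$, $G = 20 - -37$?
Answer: $- \frac{18160}{3} \approx -6053.3$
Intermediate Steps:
$G = 57$ ($G = 20 + 37 = 57$)
$E = \frac{5}{9}$ ($E = 5 \cdot \frac{1}{9} = \frac{5}{9} \approx 0.55556$)
$F{\left(v \right)} = -15 - 3 v^{2} - \frac{5 v}{3}$ ($F{\left(v \right)} = - 3 \left(\left(v^{2} + \frac{5 v}{9}\right) + 5\right) = - 3 \left(5 + v^{2} + \frac{5 v}{9}\right) = -15 - 3 v^{2} - \frac{5 v}{3}$)
$20 \left(G + F{\left(-11 \right)}\right) = 20 \left(57 - \left(- \frac{10}{3} + 363\right)\right) = 20 \left(57 - \frac{1079}{3}\right) = 20 \left(- \frac{908}{3}\right) = - \frac{18160}{3}$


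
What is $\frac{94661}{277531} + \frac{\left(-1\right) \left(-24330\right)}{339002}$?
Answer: $\frac{19421298776}{47041782031} \approx 0.41285$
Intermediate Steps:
$\frac{94661}{277531} + \frac{\left(-1\right) \left(-24330\right)}{339002} = 94661 \cdot \frac{1}{277531} + 24330 \cdot \frac{1}{339002} = \frac{94661}{277531} + \frac{12165}{169501} = \frac{19421298776}{47041782031}$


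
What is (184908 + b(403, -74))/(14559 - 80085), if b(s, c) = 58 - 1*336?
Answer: -92315/32763 ≈ -2.8177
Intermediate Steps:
b(s, c) = -278 (b(s, c) = 58 - 336 = -278)
(184908 + b(403, -74))/(14559 - 80085) = (184908 - 278)/(14559 - 80085) = 184630/(-65526) = 184630*(-1/65526) = -92315/32763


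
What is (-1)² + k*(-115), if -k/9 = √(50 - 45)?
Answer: 1 + 1035*√5 ≈ 2315.3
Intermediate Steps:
k = -9*√5 (k = -9*√(50 - 45) = -9*√5 ≈ -20.125)
(-1)² + k*(-115) = (-1)² - 9*√5*(-115) = 1 + 1035*√5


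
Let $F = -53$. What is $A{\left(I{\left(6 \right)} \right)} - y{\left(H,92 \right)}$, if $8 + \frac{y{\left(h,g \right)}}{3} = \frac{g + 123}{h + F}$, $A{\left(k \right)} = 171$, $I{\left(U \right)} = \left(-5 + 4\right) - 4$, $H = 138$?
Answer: $\frac{3186}{17} \approx 187.41$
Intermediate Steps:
$I{\left(U \right)} = -5$ ($I{\left(U \right)} = -1 - 4 = -5$)
$y{\left(h,g \right)} = -24 + \frac{3 \left(123 + g\right)}{-53 + h}$ ($y{\left(h,g \right)} = -24 + 3 \frac{g + 123}{h - 53} = -24 + 3 \frac{123 + g}{-53 + h} = -24 + \frac{3 \left(123 + g\right)}{-53 + h}$)
$A{\left(I{\left(6 \right)} \right)} - y{\left(H,92 \right)} = 171 - \frac{3 \left(547 + 92 - 1104\right)}{-53 + 138} = 171 - \frac{3 \left(547 + 92 - 1104\right)}{85} = 171 - 3 \cdot \frac{1}{85} \left(-465\right) = 171 - - \frac{279}{17} = 171 + \frac{279}{17} = \frac{3186}{17}$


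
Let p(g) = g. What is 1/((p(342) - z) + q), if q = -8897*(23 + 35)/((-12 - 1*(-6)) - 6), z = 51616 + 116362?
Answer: -6/747803 ≈ -8.0235e-6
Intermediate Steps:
z = 167978
q = 258013/6 (q = -516026/((-12 + 6) - 6) = -516026/(-6 - 6) = -516026/(-12) = -516026*(-1)/12 = -8897*(-29/6) = 258013/6 ≈ 43002.)
1/((p(342) - z) + q) = 1/((342 - 1*167978) + 258013/6) = 1/((342 - 167978) + 258013/6) = 1/(-167636 + 258013/6) = 1/(-747803/6) = -6/747803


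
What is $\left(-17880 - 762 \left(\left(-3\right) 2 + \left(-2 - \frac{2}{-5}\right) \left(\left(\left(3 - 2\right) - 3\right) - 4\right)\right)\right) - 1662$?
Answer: $- \frac{111426}{5} \approx -22285.0$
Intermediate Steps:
$\left(-17880 - 762 \left(\left(-3\right) 2 + \left(-2 - \frac{2}{-5}\right) \left(\left(\left(3 - 2\right) - 3\right) - 4\right)\right)\right) - 1662 = \left(-17880 - 762 \left(-6 + \left(-2 - - \frac{2}{5}\right) \left(\left(1 - 3\right) - 4\right)\right)\right) - 1662 = \left(-17880 - 762 \left(-6 + \left(-2 + \frac{2}{5}\right) \left(-2 - 4\right)\right)\right) - 1662 = \left(-17880 - 762 \left(-6 - - \frac{48}{5}\right)\right) - 1662 = \left(-17880 - 762 \left(-6 + \frac{48}{5}\right)\right) - 1662 = \left(-17880 - \frac{13716}{5}\right) - 1662 = - \frac{103116}{5} - 1662 = - \frac{111426}{5}$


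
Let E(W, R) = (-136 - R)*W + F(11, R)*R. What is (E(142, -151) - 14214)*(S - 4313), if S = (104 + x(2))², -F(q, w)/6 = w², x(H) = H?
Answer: 142929641106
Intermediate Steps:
F(q, w) = -6*w²
E(W, R) = -6*R³ + W*(-136 - R) (E(W, R) = (-136 - R)*W + (-6*R²)*R = W*(-136 - R) - 6*R³ = -6*R³ + W*(-136 - R))
S = 11236 (S = (104 + 2)² = 106² = 11236)
(E(142, -151) - 14214)*(S - 4313) = ((-136*142 - 6*(-151)³ - 1*(-151)*142) - 14214)*(11236 - 4313) = ((-19312 - 6*(-3442951) + 21442) - 14214)*6923 = ((-19312 + 20657706 + 21442) - 14214)*6923 = (20659836 - 14214)*6923 = 20645622*6923 = 142929641106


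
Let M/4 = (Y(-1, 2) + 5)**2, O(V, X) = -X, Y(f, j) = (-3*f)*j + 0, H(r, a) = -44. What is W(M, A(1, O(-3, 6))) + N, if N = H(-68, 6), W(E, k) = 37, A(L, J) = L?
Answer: -7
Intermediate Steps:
Y(f, j) = -3*f*j (Y(f, j) = -3*f*j + 0 = -3*f*j)
M = 484 (M = 4*(-3*(-1)*2 + 5)**2 = 4*(6 + 5)**2 = 4*11**2 = 4*121 = 484)
N = -44
W(M, A(1, O(-3, 6))) + N = 37 - 44 = -7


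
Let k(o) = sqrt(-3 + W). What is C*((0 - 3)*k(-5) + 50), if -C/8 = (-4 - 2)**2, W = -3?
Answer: -14400 + 864*I*sqrt(6) ≈ -14400.0 + 2116.4*I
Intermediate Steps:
k(o) = I*sqrt(6) (k(o) = sqrt(-3 - 3) = sqrt(-6) = I*sqrt(6))
C = -288 (C = -8*(-4 - 2)**2 = -8*(-6)**2 = -8*36 = -288)
C*((0 - 3)*k(-5) + 50) = -288*((0 - 3)*(I*sqrt(6)) + 50) = -288*(-3*I*sqrt(6) + 50) = -288*(50 - 3*I*sqrt(6)) = -14400 + 864*I*sqrt(6)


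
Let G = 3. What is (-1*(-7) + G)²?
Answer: 100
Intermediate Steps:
(-1*(-7) + G)² = (-1*(-7) + 3)² = (7 + 3)² = 10² = 100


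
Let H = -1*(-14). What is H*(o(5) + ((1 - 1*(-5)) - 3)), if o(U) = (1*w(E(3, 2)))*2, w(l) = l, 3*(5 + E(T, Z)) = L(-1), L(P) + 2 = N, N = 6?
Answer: -182/3 ≈ -60.667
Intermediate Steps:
L(P) = 4 (L(P) = -2 + 6 = 4)
E(T, Z) = -11/3 (E(T, Z) = -5 + (⅓)*4 = -5 + 4/3 = -11/3)
H = 14
o(U) = -22/3 (o(U) = (1*(-11/3))*2 = -11/3*2 = -22/3)
H*(o(5) + ((1 - 1*(-5)) - 3)) = 14*(-22/3 + ((1 - 1*(-5)) - 3)) = 14*(-22/3 + ((1 + 5) - 3)) = 14*(-22/3 + (6 - 3)) = 14*(-22/3 + 3) = 14*(-13/3) = -182/3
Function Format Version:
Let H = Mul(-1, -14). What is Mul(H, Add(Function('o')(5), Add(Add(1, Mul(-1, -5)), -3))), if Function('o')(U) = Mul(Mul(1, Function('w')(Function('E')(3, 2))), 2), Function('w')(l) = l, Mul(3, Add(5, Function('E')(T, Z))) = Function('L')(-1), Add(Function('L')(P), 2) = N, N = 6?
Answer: Rational(-182, 3) ≈ -60.667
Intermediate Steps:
Function('L')(P) = 4 (Function('L')(P) = Add(-2, 6) = 4)
Function('E')(T, Z) = Rational(-11, 3) (Function('E')(T, Z) = Add(-5, Mul(Rational(1, 3), 4)) = Add(-5, Rational(4, 3)) = Rational(-11, 3))
H = 14
Function('o')(U) = Rational(-22, 3) (Function('o')(U) = Mul(Mul(1, Rational(-11, 3)), 2) = Mul(Rational(-11, 3), 2) = Rational(-22, 3))
Mul(H, Add(Function('o')(5), Add(Add(1, Mul(-1, -5)), -3))) = Mul(14, Add(Rational(-22, 3), Add(Add(1, Mul(-1, -5)), -3))) = Mul(14, Add(Rational(-22, 3), Add(Add(1, 5), -3))) = Mul(14, Add(Rational(-22, 3), Add(6, -3))) = Mul(14, Add(Rational(-22, 3), 3)) = Mul(14, Rational(-13, 3)) = Rational(-182, 3)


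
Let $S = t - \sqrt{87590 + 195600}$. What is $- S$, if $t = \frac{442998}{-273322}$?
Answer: $\frac{221499}{136661} + \sqrt{283190} \approx 533.78$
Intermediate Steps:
$t = - \frac{221499}{136661}$ ($t = 442998 \left(- \frac{1}{273322}\right) = - \frac{221499}{136661} \approx -1.6208$)
$S = - \frac{221499}{136661} - \sqrt{283190}$ ($S = - \frac{221499}{136661} - \sqrt{87590 + 195600} = - \frac{221499}{136661} - \sqrt{283190} \approx -533.78$)
$- S = - (- \frac{221499}{136661} - \sqrt{283190}) = \frac{221499}{136661} + \sqrt{283190}$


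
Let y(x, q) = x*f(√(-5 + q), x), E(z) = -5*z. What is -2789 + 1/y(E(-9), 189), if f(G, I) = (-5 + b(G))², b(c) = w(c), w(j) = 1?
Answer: -2008079/720 ≈ -2789.0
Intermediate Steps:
b(c) = 1
f(G, I) = 16 (f(G, I) = (-5 + 1)² = (-4)² = 16)
y(x, q) = 16*x (y(x, q) = x*16 = 16*x)
-2789 + 1/y(E(-9), 189) = -2789 + 1/(16*(-5*(-9))) = -2789 + 1/(16*45) = -2789 + 1/720 = -2008079/720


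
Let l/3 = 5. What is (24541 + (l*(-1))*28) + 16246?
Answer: 40367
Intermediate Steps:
l = 15 (l = 3*5 = 15)
(24541 + (l*(-1))*28) + 16246 = (24541 + (15*(-1))*28) + 16246 = (24541 - 15*28) + 16246 = (24541 - 420) + 16246 = 24121 + 16246 = 40367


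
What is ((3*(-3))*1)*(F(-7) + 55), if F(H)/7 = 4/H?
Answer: -459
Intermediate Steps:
F(H) = 28/H (F(H) = 7*(4/H) = 28/H)
((3*(-3))*1)*(F(-7) + 55) = ((3*(-3))*1)*(28/(-7) + 55) = (-9*1)*(28*(-⅐) + 55) = -9*(-4 + 55) = -9*51 = -459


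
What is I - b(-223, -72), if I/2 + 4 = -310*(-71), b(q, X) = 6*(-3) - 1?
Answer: 44031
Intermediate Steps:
b(q, X) = -19 (b(q, X) = -18 - 1 = -19)
I = 44012 (I = -8 + 2*(-310*(-71)) = -8 + 2*22010 = -8 + 44020 = 44012)
I - b(-223, -72) = 44012 - 1*(-19) = 44012 + 19 = 44031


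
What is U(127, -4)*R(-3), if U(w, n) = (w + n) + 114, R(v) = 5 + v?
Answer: 474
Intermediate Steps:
U(w, n) = 114 + n + w (U(w, n) = (n + w) + 114 = 114 + n + w)
U(127, -4)*R(-3) = (114 - 4 + 127)*(5 - 3) = 237*2 = 474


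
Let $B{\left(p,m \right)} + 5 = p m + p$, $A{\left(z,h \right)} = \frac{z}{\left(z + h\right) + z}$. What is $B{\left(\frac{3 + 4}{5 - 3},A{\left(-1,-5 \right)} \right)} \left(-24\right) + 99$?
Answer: $123$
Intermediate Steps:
$A{\left(z,h \right)} = \frac{z}{h + 2 z}$ ($A{\left(z,h \right)} = \frac{z}{\left(h + z\right) + z} = \frac{z}{h + 2 z}$)
$B{\left(p,m \right)} = -5 + p + m p$ ($B{\left(p,m \right)} = -5 + \left(p m + p\right) = -5 + \left(m p + p\right) = -5 + \left(p + m p\right) = -5 + p + m p$)
$B{\left(\frac{3 + 4}{5 - 3},A{\left(-1,-5 \right)} \right)} \left(-24\right) + 99 = \left(-5 + \frac{3 + 4}{5 - 3} + - \frac{1}{-5 + 2 \left(-1\right)} \frac{3 + 4}{5 - 3}\right) \left(-24\right) + 99 = \left(-5 + \frac{7}{2} + - \frac{1}{-5 - 2} \cdot \frac{7}{2}\right) \left(-24\right) + 99 = \left(-5 + 7 \cdot \frac{1}{2} + - \frac{1}{-7} \cdot 7 \cdot \frac{1}{2}\right) \left(-24\right) + 99 = \left(-5 + \frac{7}{2} + \left(-1\right) \left(- \frac{1}{7}\right) \frac{7}{2}\right) \left(-24\right) + 99 = \left(-5 + \frac{7}{2} + \frac{1}{7} \cdot \frac{7}{2}\right) \left(-24\right) + 99 = \left(-5 + \frac{7}{2} + \frac{1}{2}\right) \left(-24\right) + 99 = \left(-1\right) \left(-24\right) + 99 = 24 + 99 = 123$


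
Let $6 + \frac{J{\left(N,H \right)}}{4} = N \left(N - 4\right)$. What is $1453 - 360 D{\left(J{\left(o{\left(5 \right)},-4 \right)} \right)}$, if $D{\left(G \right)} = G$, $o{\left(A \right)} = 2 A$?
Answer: $-76307$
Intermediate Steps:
$J{\left(N,H \right)} = -24 + 4 N \left(-4 + N\right)$ ($J{\left(N,H \right)} = -24 + 4 N \left(N - 4\right) = -24 + 4 N \left(-4 + N\right)$)
$1453 - 360 D{\left(J{\left(o{\left(5 \right)},-4 \right)} \right)} = 1453 - 360 \left(-24 - 16 \cdot 2 \cdot 5 + 4 \left(2 \cdot 5\right)^{2}\right) = 1453 - 360 \left(-24 - 160 + 4 \cdot 10^{2}\right) = 1453 - 360 \left(-24 - 160 + 4 \cdot 100\right) = 1453 - 360 \left(-24 - 160 + 400\right) = 1453 - 77760 = -76307$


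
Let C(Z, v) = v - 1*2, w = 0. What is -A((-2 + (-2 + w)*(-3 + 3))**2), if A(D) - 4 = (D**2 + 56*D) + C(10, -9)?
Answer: -233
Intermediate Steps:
C(Z, v) = -2 + v (C(Z, v) = v - 2 = -2 + v)
A(D) = -7 + D**2 + 56*D (A(D) = 4 + ((D**2 + 56*D) + (-2 - 9)) = 4 + ((D**2 + 56*D) - 11) = 4 + (-11 + D**2 + 56*D) = -7 + D**2 + 56*D)
-A((-2 + (-2 + w)*(-3 + 3))**2) = -(-7 + ((-2 + (-2 + 0)*(-3 + 3))**2)**2 + 56*(-2 + (-2 + 0)*(-3 + 3))**2) = -(-7 + ((-2 - 2*0)**2)**2 + 56*(-2 - 2*0)**2) = -(-7 + ((-2 + 0)**2)**2 + 56*(-2 + 0)**2) = -(-7 + ((-2)**2)**2 + 56*(-2)**2) = -(-7 + 4**2 + 56*4) = -(-7 + 16 + 224) = -1*233 = -233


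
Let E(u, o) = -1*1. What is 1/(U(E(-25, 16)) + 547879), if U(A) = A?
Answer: 1/547878 ≈ 1.8252e-6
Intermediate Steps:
E(u, o) = -1
1/(U(E(-25, 16)) + 547879) = 1/(-1 + 547879) = 1/547878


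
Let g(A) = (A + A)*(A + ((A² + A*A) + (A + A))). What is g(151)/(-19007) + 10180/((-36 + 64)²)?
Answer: -2677714745/3725372 ≈ -718.78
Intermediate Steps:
g(A) = 2*A*(2*A² + 3*A) (g(A) = (2*A)*(A + ((A² + A²) + 2*A)) = (2*A)*(A + (2*A² + 2*A)) = (2*A)*(A + (2*A + 2*A²)) = (2*A)*(2*A² + 3*A) = 2*A*(2*A² + 3*A))
g(151)/(-19007) + 10180/((-36 + 64)²) = (151²*(6 + 4*151))/(-19007) + 10180/((-36 + 64)²) = (22801*(6 + 604))*(-1/19007) + 10180/(28²) = (22801*610)*(-1/19007) + 10180/784 = 13908610*(-1/19007) + 10180*(1/784) = -13908610/19007 + 2545/196 = -2677714745/3725372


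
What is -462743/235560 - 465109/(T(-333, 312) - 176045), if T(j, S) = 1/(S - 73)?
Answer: 1119216547223/1651854842040 ≈ 0.67755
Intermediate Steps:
T(j, S) = 1/(-73 + S)
-462743/235560 - 465109/(T(-333, 312) - 176045) = -462743/235560 - 465109/(1/(-73 + 312) - 176045) = -462743*1/235560 - 465109/(1/239 - 176045) = -462743/235560 - 465109/(1/239 - 176045) = -462743/235560 - 465109/(-42074754/239) = -462743/235560 - 465109*(-239/42074754) = -462743/235560 + 111161051/42074754 = 1119216547223/1651854842040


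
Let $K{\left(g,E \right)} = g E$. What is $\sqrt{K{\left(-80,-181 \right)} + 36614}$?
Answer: $\sqrt{51094} \approx 226.04$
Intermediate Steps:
$K{\left(g,E \right)} = E g$
$\sqrt{K{\left(-80,-181 \right)} + 36614} = \sqrt{\left(-181\right) \left(-80\right) + 36614} = \sqrt{14480 + 36614} = \sqrt{51094}$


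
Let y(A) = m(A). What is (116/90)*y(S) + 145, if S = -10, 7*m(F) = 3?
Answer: 15283/105 ≈ 145.55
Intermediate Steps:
m(F) = 3/7 (m(F) = (1/7)*3 = 3/7)
y(A) = 3/7
(116/90)*y(S) + 145 = (116/90)*(3/7) + 145 = (116*(1/90))*(3/7) + 145 = (58/45)*(3/7) + 145 = 58/105 + 145 = 15283/105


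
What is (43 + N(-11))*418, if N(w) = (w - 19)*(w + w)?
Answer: 293854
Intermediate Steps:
N(w) = 2*w*(-19 + w) (N(w) = (-19 + w)*(2*w) = 2*w*(-19 + w))
(43 + N(-11))*418 = (43 + 2*(-11)*(-19 - 11))*418 = (43 + 2*(-11)*(-30))*418 = (43 + 660)*418 = 703*418 = 293854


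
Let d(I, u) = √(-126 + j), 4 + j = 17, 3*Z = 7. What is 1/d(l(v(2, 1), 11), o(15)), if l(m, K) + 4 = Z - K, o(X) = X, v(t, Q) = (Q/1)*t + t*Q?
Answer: -I*√113/113 ≈ -0.094072*I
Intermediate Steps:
Z = 7/3 (Z = (⅓)*7 = 7/3 ≈ 2.3333)
j = 13 (j = -4 + 17 = 13)
v(t, Q) = 2*Q*t (v(t, Q) = (Q*1)*t + Q*t = Q*t + Q*t = 2*Q*t)
l(m, K) = -5/3 - K (l(m, K) = -4 + (7/3 - K) = -5/3 - K)
d(I, u) = I*√113 (d(I, u) = √(-126 + 13) = √(-113) = I*√113)
1/d(l(v(2, 1), 11), o(15)) = 1/(I*√113) = -I*√113/113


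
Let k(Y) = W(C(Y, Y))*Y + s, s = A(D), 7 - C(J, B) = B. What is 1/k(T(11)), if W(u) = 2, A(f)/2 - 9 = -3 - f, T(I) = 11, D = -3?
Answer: 1/40 ≈ 0.025000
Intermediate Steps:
C(J, B) = 7 - B
A(f) = 12 - 2*f (A(f) = 18 + 2*(-3 - f) = 18 + (-6 - 2*f) = 12 - 2*f)
s = 18 (s = 12 - 2*(-3) = 12 + 6 = 18)
k(Y) = 18 + 2*Y (k(Y) = 2*Y + 18 = 18 + 2*Y)
1/k(T(11)) = 1/(18 + 2*11) = 1/(18 + 22) = 1/40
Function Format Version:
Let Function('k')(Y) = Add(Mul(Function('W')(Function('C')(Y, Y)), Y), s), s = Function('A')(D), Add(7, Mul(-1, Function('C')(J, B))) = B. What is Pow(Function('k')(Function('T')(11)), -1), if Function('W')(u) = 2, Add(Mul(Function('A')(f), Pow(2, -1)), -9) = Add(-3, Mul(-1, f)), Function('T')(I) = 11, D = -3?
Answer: Rational(1, 40) ≈ 0.025000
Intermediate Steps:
Function('C')(J, B) = Add(7, Mul(-1, B))
Function('A')(f) = Add(12, Mul(-2, f)) (Function('A')(f) = Add(18, Mul(2, Add(-3, Mul(-1, f)))) = Add(18, Add(-6, Mul(-2, f))) = Add(12, Mul(-2, f)))
s = 18 (s = Add(12, Mul(-2, -3)) = Add(12, 6) = 18)
Function('k')(Y) = Add(18, Mul(2, Y)) (Function('k')(Y) = Add(Mul(2, Y), 18) = Add(18, Mul(2, Y)))
Pow(Function('k')(Function('T')(11)), -1) = Pow(Add(18, Mul(2, 11)), -1) = Pow(Add(18, 22), -1) = Pow(40, -1) = Rational(1, 40)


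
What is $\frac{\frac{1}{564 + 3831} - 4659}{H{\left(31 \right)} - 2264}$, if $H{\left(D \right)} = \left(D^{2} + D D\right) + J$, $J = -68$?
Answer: $\frac{10238152}{900975} \approx 11.363$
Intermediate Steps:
$H{\left(D \right)} = -68 + 2 D^{2}$ ($H{\left(D \right)} = \left(D^{2} + D D\right) - 68 = \left(D^{2} + D^{2}\right) - 68 = 2 D^{2} - 68 = -68 + 2 D^{2}$)
$\frac{\frac{1}{564 + 3831} - 4659}{H{\left(31 \right)} - 2264} = \frac{\frac{1}{564 + 3831} - 4659}{\left(-68 + 2 \cdot 31^{2}\right) - 2264} = \frac{\frac{1}{4395} - 4659}{\left(-68 + 2 \cdot 961\right) - 2264} = \frac{\frac{1}{4395} - 4659}{\left(-68 + 1922\right) - 2264} = - \frac{20476304}{4395 \left(1854 - 2264\right)} = - \frac{20476304}{4395 \left(-410\right)} = \left(- \frac{20476304}{4395}\right) \left(- \frac{1}{410}\right) = \frac{10238152}{900975}$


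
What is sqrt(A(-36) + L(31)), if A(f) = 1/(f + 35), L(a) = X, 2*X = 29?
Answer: 3*sqrt(6)/2 ≈ 3.6742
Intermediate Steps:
X = 29/2 (X = (1/2)*29 = 29/2 ≈ 14.500)
L(a) = 29/2
A(f) = 1/(35 + f)
sqrt(A(-36) + L(31)) = sqrt(1/(35 - 36) + 29/2) = sqrt(1/(-1) + 29/2) = sqrt(-1 + 29/2) = sqrt(27/2) = 3*sqrt(6)/2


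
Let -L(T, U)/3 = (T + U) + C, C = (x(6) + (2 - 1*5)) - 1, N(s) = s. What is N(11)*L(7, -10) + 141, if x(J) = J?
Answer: 174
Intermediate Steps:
C = 2 (C = (6 + (2 - 1*5)) - 1 = (6 + (2 - 5)) - 1 = (6 - 3) - 1 = 3 - 1 = 2)
L(T, U) = -6 - 3*T - 3*U (L(T, U) = -3*((T + U) + 2) = -3*(2 + T + U) = -6 - 3*T - 3*U)
N(11)*L(7, -10) + 141 = 11*(-6 - 3*7 - 3*(-10)) + 141 = 11*(-6 - 21 + 30) + 141 = 11*3 + 141 = 33 + 141 = 174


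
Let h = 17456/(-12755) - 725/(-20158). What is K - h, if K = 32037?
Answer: 8237545176403/257115290 ≈ 32038.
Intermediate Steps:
h = -342630673/257115290 (h = 17456*(-1/12755) - 725*(-1/20158) = -17456/12755 + 725/20158 = -342630673/257115290 ≈ -1.3326)
K - h = 32037 - 1*(-342630673/257115290) = 32037 + 342630673/257115290 = 8237545176403/257115290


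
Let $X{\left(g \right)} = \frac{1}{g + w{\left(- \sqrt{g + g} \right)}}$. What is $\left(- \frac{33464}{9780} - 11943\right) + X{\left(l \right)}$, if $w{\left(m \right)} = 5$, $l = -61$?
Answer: $- \frac{1635706501}{136920} \approx -11946.0$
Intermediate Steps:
$X{\left(g \right)} = \frac{1}{5 + g}$ ($X{\left(g \right)} = \frac{1}{g + 5} = \frac{1}{5 + g}$)
$\left(- \frac{33464}{9780} - 11943\right) + X{\left(l \right)} = \left(- \frac{33464}{9780} - 11943\right) + \frac{1}{5 - 61} = \left(\left(-33464\right) \frac{1}{9780} - 11943\right) + \frac{1}{-56} = \left(- \frac{8366}{2445} - 11943\right) - \frac{1}{56} = - \frac{29209001}{2445} - \frac{1}{56} = - \frac{1635706501}{136920}$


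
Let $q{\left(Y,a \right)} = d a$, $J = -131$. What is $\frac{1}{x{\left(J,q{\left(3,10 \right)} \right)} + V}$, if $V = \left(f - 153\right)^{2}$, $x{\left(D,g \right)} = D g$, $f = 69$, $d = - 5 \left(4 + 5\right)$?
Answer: $\frac{1}{66006} \approx 1.515 \cdot 10^{-5}$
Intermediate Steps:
$d = -45$ ($d = \left(-5\right) 9 = -45$)
$q{\left(Y,a \right)} = - 45 a$
$V = 7056$ ($V = \left(69 - 153\right)^{2} = \left(-84\right)^{2} = 7056$)
$\frac{1}{x{\left(J,q{\left(3,10 \right)} \right)} + V} = \frac{1}{- 131 \left(\left(-45\right) 10\right) + 7056} = \frac{1}{\left(-131\right) \left(-450\right) + 7056} = \frac{1}{58950 + 7056} = \frac{1}{66006}$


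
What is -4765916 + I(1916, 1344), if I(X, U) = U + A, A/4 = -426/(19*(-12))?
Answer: -90526726/19 ≈ -4.7646e+6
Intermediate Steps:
A = 142/19 (A = 4*(-426/(19*(-12))) = 4*(-426/(-228)) = 4*(-426*(-1/228)) = 4*(71/38) = 142/19 ≈ 7.4737)
I(X, U) = 142/19 + U (I(X, U) = U + 142/19 = 142/19 + U)
-4765916 + I(1916, 1344) = -4765916 + (142/19 + 1344) = -4765916 + 25678/19 = -90526726/19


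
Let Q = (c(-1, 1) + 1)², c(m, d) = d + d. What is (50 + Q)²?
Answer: 3481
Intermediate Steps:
c(m, d) = 2*d
Q = 9 (Q = (2*1 + 1)² = (2 + 1)² = 3² = 9)
(50 + Q)² = (50 + 9)² = 59² = 3481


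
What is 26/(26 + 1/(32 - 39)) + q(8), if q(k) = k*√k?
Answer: 182/181 + 16*√2 ≈ 23.633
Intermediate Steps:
q(k) = k^(3/2)
26/(26 + 1/(32 - 39)) + q(8) = 26/(26 + 1/(32 - 39)) + 8^(3/2) = 26/(26 + 1/(-7)) + 16*√2 = 26/(26 - ⅐) + 16*√2 = 26/(181/7) + 16*√2 = (7/181)*26 + 16*√2 = 182/181 + 16*√2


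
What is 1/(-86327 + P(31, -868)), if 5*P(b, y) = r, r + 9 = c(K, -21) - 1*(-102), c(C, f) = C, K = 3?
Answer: -5/431539 ≈ -1.1586e-5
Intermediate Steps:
r = 96 (r = -9 + (3 - 1*(-102)) = -9 + (3 + 102) = -9 + 105 = 96)
P(b, y) = 96/5 (P(b, y) = (⅕)*96 = 96/5)
1/(-86327 + P(31, -868)) = 1/(-86327 + 96/5) = 1/(-431539/5) = -5/431539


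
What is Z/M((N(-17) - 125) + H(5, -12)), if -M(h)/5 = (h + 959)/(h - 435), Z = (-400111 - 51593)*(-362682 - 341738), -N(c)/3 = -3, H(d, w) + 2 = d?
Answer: 5812258458688/141 ≈ 4.1222e+10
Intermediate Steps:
H(d, w) = -2 + d
N(c) = 9 (N(c) = -3*(-3) = 9)
Z = 318189331680 (Z = -451704*(-704420) = 318189331680)
M(h) = -5*(959 + h)/(-435 + h) (M(h) = -5*(h + 959)/(h - 435) = -5*(959 + h)/(-435 + h))
Z/M((N(-17) - 125) + H(5, -12)) = 318189331680/((5*(-959 - ((9 - 125) + (-2 + 5)))/(-435 + ((9 - 125) + (-2 + 5))))) = 318189331680/((5*(-959 - (-116 + 3))/(-435 + (-116 + 3)))) = 318189331680/((5*(-959 - 1*(-113))/(-435 - 113))) = 318189331680/((5*(-959 + 113)/(-548))) = 318189331680/((5*(-1/548)*(-846))) = 318189331680/(2115/274) = 318189331680*(274/2115) = 5812258458688/141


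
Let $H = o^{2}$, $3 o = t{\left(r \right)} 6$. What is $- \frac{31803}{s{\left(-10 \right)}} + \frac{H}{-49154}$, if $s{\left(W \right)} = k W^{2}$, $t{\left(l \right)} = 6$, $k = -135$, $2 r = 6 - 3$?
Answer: $\frac{260216777}{110596500} \approx 2.3528$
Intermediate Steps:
$r = \frac{3}{2}$ ($r = \frac{6 - 3}{2} = \frac{1}{2} \cdot 3 = \frac{3}{2} \approx 1.5$)
$s{\left(W \right)} = - 135 W^{2}$
$o = 12$ ($o = \frac{6 \cdot 6}{3} = \frac{1}{3} \cdot 36 = 12$)
$H = 144$ ($H = 12^{2} = 144$)
$- \frac{31803}{s{\left(-10 \right)}} + \frac{H}{-49154} = - \frac{31803}{\left(-135\right) \left(-10\right)^{2}} + \frac{144}{-49154} = - \frac{31803}{\left(-135\right) 100} + 144 \left(- \frac{1}{49154}\right) = - \frac{31803}{-13500} - \frac{72}{24577} = \left(-31803\right) \left(- \frac{1}{13500}\right) - \frac{72}{24577} = \frac{10601}{4500} - \frac{72}{24577} = \frac{260216777}{110596500}$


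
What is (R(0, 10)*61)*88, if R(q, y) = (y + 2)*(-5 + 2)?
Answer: -193248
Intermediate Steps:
R(q, y) = -6 - 3*y (R(q, y) = (2 + y)*(-3) = -6 - 3*y)
(R(0, 10)*61)*88 = ((-6 - 3*10)*61)*88 = ((-6 - 30)*61)*88 = -36*61*88 = -2196*88 = -193248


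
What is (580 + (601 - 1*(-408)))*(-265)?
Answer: -421085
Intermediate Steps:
(580 + (601 - 1*(-408)))*(-265) = (580 + (601 + 408))*(-265) = (580 + 1009)*(-265) = 1589*(-265) = -421085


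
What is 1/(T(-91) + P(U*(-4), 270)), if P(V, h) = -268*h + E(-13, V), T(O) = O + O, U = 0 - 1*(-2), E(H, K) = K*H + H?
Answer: -1/72451 ≈ -1.3802e-5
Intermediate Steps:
E(H, K) = H + H*K (E(H, K) = H*K + H = H + H*K)
U = 2 (U = 0 + 2 = 2)
T(O) = 2*O
P(V, h) = -13 - 268*h - 13*V (P(V, h) = -268*h - 13*(1 + V) = -268*h + (-13 - 13*V) = -13 - 268*h - 13*V)
1/(T(-91) + P(U*(-4), 270)) = 1/(2*(-91) + (-13 - 268*270 - 26*(-4))) = 1/(-182 + (-13 - 72360 - 13*(-8))) = 1/(-182 + (-13 - 72360 + 104)) = 1/(-182 - 72269) = 1/(-72451) = -1/72451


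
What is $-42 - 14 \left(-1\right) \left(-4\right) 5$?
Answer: $-322$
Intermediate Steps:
$-42 - 14 \left(-1\right) \left(-4\right) 5 = -42 - 14 \cdot 4 \cdot 5 = -42 - 280 = -322$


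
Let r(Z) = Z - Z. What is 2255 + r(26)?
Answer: 2255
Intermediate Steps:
r(Z) = 0
2255 + r(26) = 2255 + 0 = 2255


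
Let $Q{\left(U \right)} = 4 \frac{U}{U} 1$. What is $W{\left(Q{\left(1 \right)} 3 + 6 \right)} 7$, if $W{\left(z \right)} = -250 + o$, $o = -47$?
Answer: $-2079$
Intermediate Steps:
$Q{\left(U \right)} = 4$ ($Q{\left(U \right)} = 4 \cdot 1 \cdot 1 = 4 \cdot 1 = 4$)
$W{\left(z \right)} = -297$ ($W{\left(z \right)} = -250 - 47 = -297$)
$W{\left(Q{\left(1 \right)} 3 + 6 \right)} 7 = \left(-297\right) 7 = -2079$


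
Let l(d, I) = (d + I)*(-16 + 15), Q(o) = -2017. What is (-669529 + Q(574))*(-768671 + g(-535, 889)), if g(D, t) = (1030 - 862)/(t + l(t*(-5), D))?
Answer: 3029565569843326/5869 ≈ 5.1620e+11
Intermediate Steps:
l(d, I) = -I - d (l(d, I) = (I + d)*(-1) = -I - d)
g(D, t) = 168/(-D + 6*t) (g(D, t) = (1030 - 862)/(t + (-D - t*(-5))) = 168/(t + (-D - (-5)*t)) = 168/(t + (-D + 5*t)) = 168/(-D + 6*t))
(-669529 + Q(574))*(-768671 + g(-535, 889)) = (-669529 - 2017)*(-768671 + 168/(-1*(-535) + 6*889)) = -671546*(-768671 + 168/(535 + 5334)) = -671546*(-768671 + 168/5869) = -671546*(-4511329931/5869) = 3029565569843326/5869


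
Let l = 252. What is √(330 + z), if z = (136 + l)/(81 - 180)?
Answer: √355102/33 ≈ 18.058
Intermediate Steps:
z = -388/99 (z = (136 + 252)/(81 - 180) = 388/(-99) = 388*(-1/99) = -388/99 ≈ -3.9192)
√(330 + z) = √(330 - 388/99) = √(32282/99) = √355102/33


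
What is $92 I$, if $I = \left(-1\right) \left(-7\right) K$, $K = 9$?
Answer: $5796$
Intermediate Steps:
$I = 63$ ($I = \left(-1\right) \left(-7\right) 9 = 7 \cdot 9 = 63$)
$92 I = 92 \cdot 63 = 5796$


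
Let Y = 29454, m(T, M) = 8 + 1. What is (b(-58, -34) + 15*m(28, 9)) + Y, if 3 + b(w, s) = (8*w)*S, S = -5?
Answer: 31906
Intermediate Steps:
m(T, M) = 9
b(w, s) = -3 - 40*w (b(w, s) = -3 + (8*w)*(-5) = -3 - 40*w)
(b(-58, -34) + 15*m(28, 9)) + Y = ((-3 - 40*(-58)) + 15*9) + 29454 = ((-3 + 2320) + 135) + 29454 = (2317 + 135) + 29454 = 2452 + 29454 = 31906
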